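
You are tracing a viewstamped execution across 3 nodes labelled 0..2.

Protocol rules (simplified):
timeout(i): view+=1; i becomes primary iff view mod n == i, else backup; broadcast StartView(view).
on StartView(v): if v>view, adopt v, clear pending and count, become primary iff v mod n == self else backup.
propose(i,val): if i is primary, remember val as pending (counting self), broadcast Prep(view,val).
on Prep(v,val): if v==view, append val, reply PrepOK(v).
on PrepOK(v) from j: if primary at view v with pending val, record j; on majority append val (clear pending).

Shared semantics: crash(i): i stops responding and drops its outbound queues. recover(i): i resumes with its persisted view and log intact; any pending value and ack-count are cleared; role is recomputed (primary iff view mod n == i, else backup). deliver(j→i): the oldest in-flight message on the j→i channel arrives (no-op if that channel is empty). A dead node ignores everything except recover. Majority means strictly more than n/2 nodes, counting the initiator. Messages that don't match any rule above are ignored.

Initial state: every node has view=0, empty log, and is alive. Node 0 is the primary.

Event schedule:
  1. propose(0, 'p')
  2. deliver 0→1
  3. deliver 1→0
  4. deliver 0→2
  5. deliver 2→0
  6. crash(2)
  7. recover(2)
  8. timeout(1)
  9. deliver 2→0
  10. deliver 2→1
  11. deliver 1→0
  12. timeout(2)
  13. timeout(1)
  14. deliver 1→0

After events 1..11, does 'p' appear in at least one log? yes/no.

yes

e1 propose(0,'p'): ·
e2 deliver 0→1: 1[back,v=0,p]
e3 deliver 1→0: 0[prim,v=0,p]
e4 deliver 0→2: 2[back,v=0,p]
e5 deliver 2→0: ·
e6 crash(2): 2[✗back,v=0,p]
e7 recover(2): 2[back,v=0,p]
e8 timeout(1): 1[prim,v=1,p]
e9 deliver 2→0: ·
e10 deliver 2→1: ·
e11 deliver 1→0: 0[back,v=1,p]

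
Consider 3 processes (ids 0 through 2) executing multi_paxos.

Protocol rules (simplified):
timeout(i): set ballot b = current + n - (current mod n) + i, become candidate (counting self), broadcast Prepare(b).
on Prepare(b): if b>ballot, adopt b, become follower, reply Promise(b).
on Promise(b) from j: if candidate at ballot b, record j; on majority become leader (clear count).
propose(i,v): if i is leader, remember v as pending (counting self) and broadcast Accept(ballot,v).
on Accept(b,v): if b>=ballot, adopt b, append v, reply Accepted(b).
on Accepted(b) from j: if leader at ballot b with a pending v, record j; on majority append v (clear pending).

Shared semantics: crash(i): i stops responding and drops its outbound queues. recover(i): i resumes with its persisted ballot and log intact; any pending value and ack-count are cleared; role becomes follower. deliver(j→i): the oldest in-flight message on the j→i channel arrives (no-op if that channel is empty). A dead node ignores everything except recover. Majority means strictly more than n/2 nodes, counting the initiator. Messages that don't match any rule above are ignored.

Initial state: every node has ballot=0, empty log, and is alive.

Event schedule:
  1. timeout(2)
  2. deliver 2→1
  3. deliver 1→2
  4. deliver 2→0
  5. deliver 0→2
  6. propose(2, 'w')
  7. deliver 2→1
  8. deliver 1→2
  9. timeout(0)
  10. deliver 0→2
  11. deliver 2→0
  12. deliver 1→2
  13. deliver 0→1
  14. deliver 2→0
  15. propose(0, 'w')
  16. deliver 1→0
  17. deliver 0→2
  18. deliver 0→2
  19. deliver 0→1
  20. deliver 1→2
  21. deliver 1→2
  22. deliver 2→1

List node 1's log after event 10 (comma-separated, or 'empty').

w

after 1 — timeout(2): n2:cand/b5/[-]
after 2 — deliver 2→1: n1:foll/b5/[-]
after 3 — deliver 1→2: n2:lead/b5/[-]
after 4 — deliver 2→0: n0:foll/b5/[-]
after 5 — deliver 0→2: ·
after 6 — propose(2,'w'): ·
after 7 — deliver 2→1: n1:foll/b5/[w]
after 8 — deliver 1→2: n2:lead/b5/[w]
after 9 — timeout(0): n0:cand/b6/[-]
after 10 — deliver 0→2: n2:foll/b6/[w]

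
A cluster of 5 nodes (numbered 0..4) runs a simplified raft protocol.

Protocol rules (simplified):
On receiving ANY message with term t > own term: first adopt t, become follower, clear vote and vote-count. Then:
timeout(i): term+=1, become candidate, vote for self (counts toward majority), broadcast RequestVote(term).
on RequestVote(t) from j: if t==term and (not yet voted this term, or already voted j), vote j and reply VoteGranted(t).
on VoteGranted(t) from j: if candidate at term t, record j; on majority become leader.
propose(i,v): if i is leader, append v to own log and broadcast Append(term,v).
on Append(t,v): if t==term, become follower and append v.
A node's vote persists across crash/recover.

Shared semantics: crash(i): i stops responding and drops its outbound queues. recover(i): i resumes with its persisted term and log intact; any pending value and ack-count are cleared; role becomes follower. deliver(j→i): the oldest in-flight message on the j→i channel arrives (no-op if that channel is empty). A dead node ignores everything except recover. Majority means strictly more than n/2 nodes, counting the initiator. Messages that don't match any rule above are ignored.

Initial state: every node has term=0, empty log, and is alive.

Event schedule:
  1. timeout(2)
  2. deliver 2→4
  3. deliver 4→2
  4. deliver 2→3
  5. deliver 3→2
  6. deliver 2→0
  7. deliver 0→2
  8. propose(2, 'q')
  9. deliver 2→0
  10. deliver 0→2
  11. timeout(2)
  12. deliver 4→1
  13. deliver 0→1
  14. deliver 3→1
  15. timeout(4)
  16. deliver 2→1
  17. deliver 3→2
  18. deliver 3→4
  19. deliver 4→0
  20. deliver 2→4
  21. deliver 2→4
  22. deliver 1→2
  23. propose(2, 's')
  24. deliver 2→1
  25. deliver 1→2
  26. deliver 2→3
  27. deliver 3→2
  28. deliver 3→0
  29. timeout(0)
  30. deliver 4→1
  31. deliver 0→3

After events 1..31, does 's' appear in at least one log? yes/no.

no

step 1 timeout(2): 2={cand,t=1,log=-}
step 2 deliver 2→4: 4={foll,t=1,log=-}
step 3 deliver 4→2: —
step 4 deliver 2→3: 3={foll,t=1,log=-}
step 5 deliver 3→2: 2={lead,t=1,log=-}
step 6 deliver 2→0: 0={foll,t=1,log=-}
step 7 deliver 0→2: —
step 8 propose(2,'q'): 2={lead,t=1,log=q}
step 9 deliver 2→0: 0={foll,t=1,log=q}
step 10 deliver 0→2: —
step 11 timeout(2): 2={cand,t=2,log=q}
step 12 deliver 4→1: —
step 13 deliver 0→1: —
step 14 deliver 3→1: —
step 15 timeout(4): 4={cand,t=2,log=-}
step 16 deliver 2→1: 1={foll,t=1,log=-}
step 17 deliver 3→2: —
step 18 deliver 3→4: —
step 19 deliver 4→0: 0={foll,t=2,log=q}
step 20 deliver 2→4: —
step 21 deliver 2→4: —
step 22 deliver 1→2: —
step 23 propose(2,'s'): —
step 24 deliver 2→1: 1={foll,t=1,log=q}
step 25 deliver 1→2: —
step 26 deliver 2→3: 3={foll,t=1,log=q}
step 27 deliver 3→2: —
step 28 deliver 3→0: —
step 29 timeout(0): 0={cand,t=3,log=q}
step 30 deliver 4→1: 1={foll,t=2,log=q}
step 31 deliver 0→3: 3={foll,t=3,log=q}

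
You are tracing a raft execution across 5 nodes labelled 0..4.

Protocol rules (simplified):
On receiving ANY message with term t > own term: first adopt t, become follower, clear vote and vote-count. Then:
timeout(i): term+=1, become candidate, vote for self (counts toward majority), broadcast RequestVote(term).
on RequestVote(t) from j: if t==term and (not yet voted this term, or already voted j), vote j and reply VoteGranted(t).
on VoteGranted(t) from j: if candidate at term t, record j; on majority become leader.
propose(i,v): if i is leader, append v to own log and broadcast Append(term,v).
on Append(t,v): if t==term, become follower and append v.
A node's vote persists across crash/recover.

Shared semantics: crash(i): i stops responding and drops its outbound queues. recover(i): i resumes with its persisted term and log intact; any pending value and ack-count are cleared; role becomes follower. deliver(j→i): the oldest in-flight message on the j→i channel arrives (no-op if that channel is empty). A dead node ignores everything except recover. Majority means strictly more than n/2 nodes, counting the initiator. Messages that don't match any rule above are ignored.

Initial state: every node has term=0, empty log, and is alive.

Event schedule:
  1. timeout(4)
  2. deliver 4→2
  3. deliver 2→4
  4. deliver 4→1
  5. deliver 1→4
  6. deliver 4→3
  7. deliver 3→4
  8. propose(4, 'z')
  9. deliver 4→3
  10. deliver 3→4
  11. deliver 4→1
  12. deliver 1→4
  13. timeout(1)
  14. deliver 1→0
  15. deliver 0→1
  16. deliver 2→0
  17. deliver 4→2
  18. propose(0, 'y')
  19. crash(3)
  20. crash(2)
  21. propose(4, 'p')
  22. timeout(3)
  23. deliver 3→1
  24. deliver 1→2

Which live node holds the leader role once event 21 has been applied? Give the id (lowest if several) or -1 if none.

4

step 1 timeout(4): 4={cand,t=1,log=-}
step 2 deliver 4→2: 2={foll,t=1,log=-}
step 3 deliver 2→4: —
step 4 deliver 4→1: 1={foll,t=1,log=-}
step 5 deliver 1→4: 4={lead,t=1,log=-}
step 6 deliver 4→3: 3={foll,t=1,log=-}
step 7 deliver 3→4: —
step 8 propose(4,'z'): 4={lead,t=1,log=z}
step 9 deliver 4→3: 3={foll,t=1,log=z}
step 10 deliver 3→4: —
step 11 deliver 4→1: 1={foll,t=1,log=z}
step 12 deliver 1→4: —
step 13 timeout(1): 1={cand,t=2,log=z}
step 14 deliver 1→0: 0={foll,t=2,log=-}
step 15 deliver 0→1: —
step 16 deliver 2→0: —
step 17 deliver 4→2: 2={foll,t=1,log=z}
step 18 propose(0,'y'): —
step 19 crash(3): 3={✗foll,t=1,log=z}
step 20 crash(2): 2={✗foll,t=1,log=z}
step 21 propose(4,'p'): 4={lead,t=1,log=z,p}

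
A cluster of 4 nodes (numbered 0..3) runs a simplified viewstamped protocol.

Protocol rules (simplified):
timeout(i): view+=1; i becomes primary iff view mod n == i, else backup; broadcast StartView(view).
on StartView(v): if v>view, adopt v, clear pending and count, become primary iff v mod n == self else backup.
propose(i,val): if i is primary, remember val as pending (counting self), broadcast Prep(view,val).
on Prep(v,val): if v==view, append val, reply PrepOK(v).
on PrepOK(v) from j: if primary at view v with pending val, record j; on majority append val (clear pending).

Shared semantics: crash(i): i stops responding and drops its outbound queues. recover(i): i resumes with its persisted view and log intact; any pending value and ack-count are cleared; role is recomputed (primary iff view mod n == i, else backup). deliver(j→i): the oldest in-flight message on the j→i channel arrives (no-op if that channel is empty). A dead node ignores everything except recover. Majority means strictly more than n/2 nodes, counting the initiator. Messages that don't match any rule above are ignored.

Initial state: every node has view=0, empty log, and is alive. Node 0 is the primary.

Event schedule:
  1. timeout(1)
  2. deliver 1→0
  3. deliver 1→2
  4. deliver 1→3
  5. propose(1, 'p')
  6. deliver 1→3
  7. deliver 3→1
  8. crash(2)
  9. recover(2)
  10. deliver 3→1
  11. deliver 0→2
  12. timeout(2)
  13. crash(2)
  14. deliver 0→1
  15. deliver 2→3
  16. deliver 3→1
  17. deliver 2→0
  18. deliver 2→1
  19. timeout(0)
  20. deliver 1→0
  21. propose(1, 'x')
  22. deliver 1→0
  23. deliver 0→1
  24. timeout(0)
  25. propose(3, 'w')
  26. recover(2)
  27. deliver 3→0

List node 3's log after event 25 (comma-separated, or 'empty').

after 1 — timeout(1): n1:prim/v1/[-]
after 2 — deliver 1→0: n0:back/v1/[-]
after 3 — deliver 1→2: n2:back/v1/[-]
after 4 — deliver 1→3: n3:back/v1/[-]
after 5 — propose(1,'p'): ·
after 6 — deliver 1→3: n3:back/v1/[p]
after 7 — deliver 3→1: ·
after 8 — crash(2): n2:✗back/v1/[-]
after 9 — recover(2): n2:back/v1/[-]
after 10 — deliver 3→1: ·
after 11 — deliver 0→2: ·
after 12 — timeout(2): n2:prim/v2/[-]
after 13 — crash(2): n2:✗prim/v2/[-]
after 14 — deliver 0→1: ·
after 15 — deliver 2→3: ·
after 16 — deliver 3→1: ·
after 17 — deliver 2→0: ·
after 18 — deliver 2→1: ·
after 19 — timeout(0): n0:back/v2/[-]
after 20 — deliver 1→0: ·
after 21 — propose(1,'x'): ·
after 22 — deliver 1→0: ·
after 23 — deliver 0→1: n1:back/v2/[-]
after 24 — timeout(0): n0:back/v3/[-]
after 25 — propose(3,'w'): ·

p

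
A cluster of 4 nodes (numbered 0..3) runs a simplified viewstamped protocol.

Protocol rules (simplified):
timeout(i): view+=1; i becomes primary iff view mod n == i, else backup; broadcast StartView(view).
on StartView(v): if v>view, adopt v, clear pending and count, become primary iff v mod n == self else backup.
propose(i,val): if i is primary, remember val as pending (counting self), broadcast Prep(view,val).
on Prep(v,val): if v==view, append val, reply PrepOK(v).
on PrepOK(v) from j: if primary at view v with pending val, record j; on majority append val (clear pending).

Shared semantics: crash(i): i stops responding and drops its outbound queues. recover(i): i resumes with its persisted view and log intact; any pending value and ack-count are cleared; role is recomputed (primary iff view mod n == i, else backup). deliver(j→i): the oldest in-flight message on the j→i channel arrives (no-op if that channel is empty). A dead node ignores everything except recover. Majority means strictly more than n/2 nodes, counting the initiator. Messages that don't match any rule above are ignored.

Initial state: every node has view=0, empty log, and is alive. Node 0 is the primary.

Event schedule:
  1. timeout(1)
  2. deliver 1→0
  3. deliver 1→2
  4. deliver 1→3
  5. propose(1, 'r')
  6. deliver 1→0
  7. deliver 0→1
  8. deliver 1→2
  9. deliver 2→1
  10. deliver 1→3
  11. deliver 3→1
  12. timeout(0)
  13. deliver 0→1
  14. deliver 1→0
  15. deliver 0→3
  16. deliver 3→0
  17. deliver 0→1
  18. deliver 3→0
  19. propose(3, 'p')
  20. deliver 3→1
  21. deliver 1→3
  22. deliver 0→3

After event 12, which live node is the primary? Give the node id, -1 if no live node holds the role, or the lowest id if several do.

1

step 1 timeout(1): 1={prim,v=1,log=-}
step 2 deliver 1→0: 0={back,v=1,log=-}
step 3 deliver 1→2: 2={back,v=1,log=-}
step 4 deliver 1→3: 3={back,v=1,log=-}
step 5 propose(1,'r'): —
step 6 deliver 1→0: 0={back,v=1,log=r}
step 7 deliver 0→1: —
step 8 deliver 1→2: 2={back,v=1,log=r}
step 9 deliver 2→1: 1={prim,v=1,log=r}
step 10 deliver 1→3: 3={back,v=1,log=r}
step 11 deliver 3→1: —
step 12 timeout(0): 0={back,v=2,log=r}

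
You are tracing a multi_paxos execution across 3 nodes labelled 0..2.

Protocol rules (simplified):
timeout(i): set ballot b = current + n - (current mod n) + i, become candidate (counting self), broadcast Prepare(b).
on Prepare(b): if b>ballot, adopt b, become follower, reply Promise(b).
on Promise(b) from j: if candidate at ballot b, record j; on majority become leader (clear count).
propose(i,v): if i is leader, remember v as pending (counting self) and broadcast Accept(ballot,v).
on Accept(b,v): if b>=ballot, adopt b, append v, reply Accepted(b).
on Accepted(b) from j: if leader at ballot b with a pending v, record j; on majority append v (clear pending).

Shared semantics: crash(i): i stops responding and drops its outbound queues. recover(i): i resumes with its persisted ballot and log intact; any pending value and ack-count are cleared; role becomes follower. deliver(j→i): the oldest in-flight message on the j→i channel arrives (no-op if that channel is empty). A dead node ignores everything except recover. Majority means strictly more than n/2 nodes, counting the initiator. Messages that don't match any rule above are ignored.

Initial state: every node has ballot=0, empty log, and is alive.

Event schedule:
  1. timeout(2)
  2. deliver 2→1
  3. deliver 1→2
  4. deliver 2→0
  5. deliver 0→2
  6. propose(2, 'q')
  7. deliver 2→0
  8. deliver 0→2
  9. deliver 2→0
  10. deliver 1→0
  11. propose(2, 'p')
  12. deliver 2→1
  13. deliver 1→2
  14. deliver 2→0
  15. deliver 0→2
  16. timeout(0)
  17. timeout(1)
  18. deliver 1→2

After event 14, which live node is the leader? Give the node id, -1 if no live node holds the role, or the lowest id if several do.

2

1. timeout(2):  <2:cand b5 ->
2. deliver 2→1:  <1:foll b5 ->
3. deliver 1→2:  <2:lead b5 ->
4. deliver 2→0:  <0:foll b5 ->
5. deliver 0→2:  nop
6. propose(2,'q'):  nop
7. deliver 2→0:  <0:foll b5 q>
8. deliver 0→2:  <2:lead b5 q>
9. deliver 2→0:  nop
10. deliver 1→0:  nop
11. propose(2,'p'):  nop
12. deliver 2→1:  <1:foll b5 q>
13. deliver 1→2:  <2:lead b5 q,p>
14. deliver 2→0:  <0:foll b5 q,p>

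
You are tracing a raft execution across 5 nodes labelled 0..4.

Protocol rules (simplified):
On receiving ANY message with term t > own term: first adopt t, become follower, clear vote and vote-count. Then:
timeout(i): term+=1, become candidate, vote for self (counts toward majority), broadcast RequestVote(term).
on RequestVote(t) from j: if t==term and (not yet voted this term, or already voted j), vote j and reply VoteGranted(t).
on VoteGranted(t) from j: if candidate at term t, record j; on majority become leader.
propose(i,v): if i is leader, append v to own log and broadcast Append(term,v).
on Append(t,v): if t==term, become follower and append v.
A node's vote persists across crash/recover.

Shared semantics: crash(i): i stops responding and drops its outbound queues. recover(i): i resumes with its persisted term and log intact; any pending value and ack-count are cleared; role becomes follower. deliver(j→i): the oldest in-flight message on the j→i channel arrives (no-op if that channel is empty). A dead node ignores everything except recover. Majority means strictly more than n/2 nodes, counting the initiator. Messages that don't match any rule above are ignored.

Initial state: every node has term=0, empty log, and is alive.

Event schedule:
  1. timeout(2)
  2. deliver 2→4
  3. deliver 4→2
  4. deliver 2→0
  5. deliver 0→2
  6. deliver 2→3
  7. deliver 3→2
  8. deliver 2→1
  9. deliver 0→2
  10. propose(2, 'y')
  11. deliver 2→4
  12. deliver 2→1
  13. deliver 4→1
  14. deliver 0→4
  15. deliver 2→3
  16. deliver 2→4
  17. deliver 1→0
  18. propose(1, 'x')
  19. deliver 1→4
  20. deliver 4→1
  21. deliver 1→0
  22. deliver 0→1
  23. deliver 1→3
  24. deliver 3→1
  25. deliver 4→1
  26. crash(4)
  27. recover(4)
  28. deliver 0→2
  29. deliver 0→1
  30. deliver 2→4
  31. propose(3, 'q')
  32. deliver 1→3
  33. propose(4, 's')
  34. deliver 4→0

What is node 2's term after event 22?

e1 timeout(2): 2[cand,t=1,-]
e2 deliver 2→4: 4[foll,t=1,-]
e3 deliver 4→2: ·
e4 deliver 2→0: 0[foll,t=1,-]
e5 deliver 0→2: 2[lead,t=1,-]
e6 deliver 2→3: 3[foll,t=1,-]
e7 deliver 3→2: ·
e8 deliver 2→1: 1[foll,t=1,-]
e9 deliver 0→2: ·
e10 propose(2,'y'): 2[lead,t=1,y]
e11 deliver 2→4: 4[foll,t=1,y]
e12 deliver 2→1: 1[foll,t=1,y]
e13 deliver 4→1: ·
e14 deliver 0→4: ·
e15 deliver 2→3: 3[foll,t=1,y]
e16 deliver 2→4: ·
e17 deliver 1→0: ·
e18 propose(1,'x'): ·
e19 deliver 1→4: ·
e20 deliver 4→1: ·
e21 deliver 1→0: ·
e22 deliver 0→1: ·

1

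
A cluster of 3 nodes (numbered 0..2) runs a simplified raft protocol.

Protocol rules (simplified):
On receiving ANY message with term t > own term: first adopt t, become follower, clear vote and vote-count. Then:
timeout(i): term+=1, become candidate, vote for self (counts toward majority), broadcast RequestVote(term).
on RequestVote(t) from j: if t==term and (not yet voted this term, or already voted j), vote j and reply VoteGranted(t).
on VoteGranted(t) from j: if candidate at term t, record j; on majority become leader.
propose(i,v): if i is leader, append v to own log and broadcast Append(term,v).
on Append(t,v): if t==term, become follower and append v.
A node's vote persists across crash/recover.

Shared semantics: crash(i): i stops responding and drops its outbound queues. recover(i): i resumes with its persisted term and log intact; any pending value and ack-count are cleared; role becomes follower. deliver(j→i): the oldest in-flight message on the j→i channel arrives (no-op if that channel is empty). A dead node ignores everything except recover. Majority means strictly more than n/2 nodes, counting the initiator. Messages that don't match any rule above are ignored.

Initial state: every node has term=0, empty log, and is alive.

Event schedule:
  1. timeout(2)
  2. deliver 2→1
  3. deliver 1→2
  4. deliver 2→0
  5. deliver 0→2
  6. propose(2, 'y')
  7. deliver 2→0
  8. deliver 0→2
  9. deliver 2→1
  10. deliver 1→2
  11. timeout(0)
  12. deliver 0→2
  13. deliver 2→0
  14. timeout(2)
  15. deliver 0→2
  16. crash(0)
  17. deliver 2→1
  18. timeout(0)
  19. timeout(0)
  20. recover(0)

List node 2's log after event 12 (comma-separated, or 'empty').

y

after 1 — timeout(2): n2:cand/t1/[-]
after 2 — deliver 2→1: n1:foll/t1/[-]
after 3 — deliver 1→2: n2:lead/t1/[-]
after 4 — deliver 2→0: n0:foll/t1/[-]
after 5 — deliver 0→2: ·
after 6 — propose(2,'y'): n2:lead/t1/[y]
after 7 — deliver 2→0: n0:foll/t1/[y]
after 8 — deliver 0→2: ·
after 9 — deliver 2→1: n1:foll/t1/[y]
after 10 — deliver 1→2: ·
after 11 — timeout(0): n0:cand/t2/[y]
after 12 — deliver 0→2: n2:foll/t2/[y]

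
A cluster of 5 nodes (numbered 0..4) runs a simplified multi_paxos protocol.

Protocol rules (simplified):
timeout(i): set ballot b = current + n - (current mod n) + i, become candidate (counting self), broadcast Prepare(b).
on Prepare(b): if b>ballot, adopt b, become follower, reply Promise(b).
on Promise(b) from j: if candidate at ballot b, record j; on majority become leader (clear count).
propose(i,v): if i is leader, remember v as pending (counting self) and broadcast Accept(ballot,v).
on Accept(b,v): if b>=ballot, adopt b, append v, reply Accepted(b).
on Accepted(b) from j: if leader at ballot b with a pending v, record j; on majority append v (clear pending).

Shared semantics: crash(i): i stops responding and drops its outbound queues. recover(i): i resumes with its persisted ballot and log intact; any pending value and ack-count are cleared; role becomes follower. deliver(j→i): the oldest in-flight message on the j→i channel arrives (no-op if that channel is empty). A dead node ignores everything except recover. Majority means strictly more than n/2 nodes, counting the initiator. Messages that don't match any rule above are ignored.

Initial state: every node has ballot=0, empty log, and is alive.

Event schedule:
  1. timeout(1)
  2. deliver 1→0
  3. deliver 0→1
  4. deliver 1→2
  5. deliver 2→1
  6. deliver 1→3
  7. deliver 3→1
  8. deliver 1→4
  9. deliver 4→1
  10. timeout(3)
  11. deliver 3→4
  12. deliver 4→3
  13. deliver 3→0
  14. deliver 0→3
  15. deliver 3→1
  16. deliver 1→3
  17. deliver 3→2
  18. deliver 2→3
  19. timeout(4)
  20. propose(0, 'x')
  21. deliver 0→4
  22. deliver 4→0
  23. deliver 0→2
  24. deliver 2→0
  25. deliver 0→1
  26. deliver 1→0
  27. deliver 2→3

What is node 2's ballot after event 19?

13

after 1 — timeout(1): n1:cand/b6/[-]
after 2 — deliver 1→0: n0:foll/b6/[-]
after 3 — deliver 0→1: ·
after 4 — deliver 1→2: n2:foll/b6/[-]
after 5 — deliver 2→1: n1:lead/b6/[-]
after 6 — deliver 1→3: n3:foll/b6/[-]
after 7 — deliver 3→1: ·
after 8 — deliver 1→4: n4:foll/b6/[-]
after 9 — deliver 4→1: ·
after 10 — timeout(3): n3:cand/b13/[-]
after 11 — deliver 3→4: n4:foll/b13/[-]
after 12 — deliver 4→3: ·
after 13 — deliver 3→0: n0:foll/b13/[-]
after 14 — deliver 0→3: n3:lead/b13/[-]
after 15 — deliver 3→1: n1:foll/b13/[-]
after 16 — deliver 1→3: ·
after 17 — deliver 3→2: n2:foll/b13/[-]
after 18 — deliver 2→3: ·
after 19 — timeout(4): n4:cand/b19/[-]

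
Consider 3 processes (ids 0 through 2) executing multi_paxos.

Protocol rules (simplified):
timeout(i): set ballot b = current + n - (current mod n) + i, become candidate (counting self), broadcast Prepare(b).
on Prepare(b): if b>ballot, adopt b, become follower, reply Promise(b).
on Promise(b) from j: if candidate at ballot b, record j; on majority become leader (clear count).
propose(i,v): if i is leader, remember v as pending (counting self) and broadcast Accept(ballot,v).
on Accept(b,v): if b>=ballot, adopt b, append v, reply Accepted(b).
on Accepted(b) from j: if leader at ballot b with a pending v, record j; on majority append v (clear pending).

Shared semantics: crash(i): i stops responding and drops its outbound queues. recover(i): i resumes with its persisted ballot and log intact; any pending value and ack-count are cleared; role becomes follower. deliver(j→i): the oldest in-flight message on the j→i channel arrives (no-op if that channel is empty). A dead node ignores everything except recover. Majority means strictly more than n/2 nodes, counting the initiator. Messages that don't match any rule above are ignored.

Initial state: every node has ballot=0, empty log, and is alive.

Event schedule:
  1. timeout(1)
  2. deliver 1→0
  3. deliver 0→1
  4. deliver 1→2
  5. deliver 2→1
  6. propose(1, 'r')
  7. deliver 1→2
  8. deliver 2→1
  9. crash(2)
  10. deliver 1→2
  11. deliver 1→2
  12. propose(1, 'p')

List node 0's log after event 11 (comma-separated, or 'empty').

[1] timeout(1) → N1(cand b4 [-])
[2] deliver 1→0 → N0(foll b4 [-])
[3] deliver 0→1 → N1(lead b4 [-])
[4] deliver 1→2 → N2(foll b4 [-])
[5] deliver 2→1 → ∅
[6] propose(1,'r') → ∅
[7] deliver 1→2 → N2(foll b4 [r])
[8] deliver 2→1 → N1(lead b4 [r])
[9] crash(2) → N2(✗foll b4 [r])
[10] deliver 1→2 → ∅
[11] deliver 1→2 → ∅

empty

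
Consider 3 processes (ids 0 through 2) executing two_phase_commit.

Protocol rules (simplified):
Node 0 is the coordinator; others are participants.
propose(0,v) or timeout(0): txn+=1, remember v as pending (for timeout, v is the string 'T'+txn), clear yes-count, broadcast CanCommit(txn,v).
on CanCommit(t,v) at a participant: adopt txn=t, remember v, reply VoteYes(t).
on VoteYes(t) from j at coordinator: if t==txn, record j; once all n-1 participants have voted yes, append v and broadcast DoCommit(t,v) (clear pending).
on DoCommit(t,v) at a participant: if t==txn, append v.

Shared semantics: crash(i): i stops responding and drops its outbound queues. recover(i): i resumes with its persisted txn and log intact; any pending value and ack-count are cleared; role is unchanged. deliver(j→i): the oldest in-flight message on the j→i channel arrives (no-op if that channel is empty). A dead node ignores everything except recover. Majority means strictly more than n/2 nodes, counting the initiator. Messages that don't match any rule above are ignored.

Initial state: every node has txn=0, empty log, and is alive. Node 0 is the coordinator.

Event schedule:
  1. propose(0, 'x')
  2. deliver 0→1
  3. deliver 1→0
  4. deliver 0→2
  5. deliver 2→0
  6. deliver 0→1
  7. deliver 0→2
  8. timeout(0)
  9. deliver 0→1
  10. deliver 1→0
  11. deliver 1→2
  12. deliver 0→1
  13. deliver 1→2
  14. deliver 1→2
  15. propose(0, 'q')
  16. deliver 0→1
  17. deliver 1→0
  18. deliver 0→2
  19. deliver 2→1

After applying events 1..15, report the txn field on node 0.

3

after 1 — propose(0,'x'): n0:coor/t1/[-]
after 2 — deliver 0→1: n1:part/t1/[-]
after 3 — deliver 1→0: ·
after 4 — deliver 0→2: n2:part/t1/[-]
after 5 — deliver 2→0: n0:coor/t1/[x]
after 6 — deliver 0→1: n1:part/t1/[x]
after 7 — deliver 0→2: n2:part/t1/[x]
after 8 — timeout(0): n0:coor/t2/[x]
after 9 — deliver 0→1: n1:part/t2/[x]
after 10 — deliver 1→0: ·
after 11 — deliver 1→2: ·
after 12 — deliver 0→1: ·
after 13 — deliver 1→2: ·
after 14 — deliver 1→2: ·
after 15 — propose(0,'q'): n0:coor/t3/[x]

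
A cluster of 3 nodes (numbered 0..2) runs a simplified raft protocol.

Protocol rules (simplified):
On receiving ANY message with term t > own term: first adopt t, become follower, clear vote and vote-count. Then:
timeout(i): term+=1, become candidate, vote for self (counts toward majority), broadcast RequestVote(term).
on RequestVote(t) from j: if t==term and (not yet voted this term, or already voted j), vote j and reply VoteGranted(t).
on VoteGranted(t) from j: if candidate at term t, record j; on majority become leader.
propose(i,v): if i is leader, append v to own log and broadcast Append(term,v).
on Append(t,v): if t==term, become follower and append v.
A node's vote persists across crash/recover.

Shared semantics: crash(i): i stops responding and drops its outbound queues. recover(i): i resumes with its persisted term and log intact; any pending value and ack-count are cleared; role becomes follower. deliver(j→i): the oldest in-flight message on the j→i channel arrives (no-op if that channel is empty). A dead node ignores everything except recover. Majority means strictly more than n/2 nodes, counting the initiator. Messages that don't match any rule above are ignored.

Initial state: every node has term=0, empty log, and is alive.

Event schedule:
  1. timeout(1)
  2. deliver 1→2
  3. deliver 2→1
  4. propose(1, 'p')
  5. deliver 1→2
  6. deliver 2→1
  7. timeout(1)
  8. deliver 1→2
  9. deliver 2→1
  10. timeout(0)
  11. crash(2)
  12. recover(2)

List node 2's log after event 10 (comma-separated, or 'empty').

[1] timeout(1) → N1(cand t1 [-])
[2] deliver 1→2 → N2(foll t1 [-])
[3] deliver 2→1 → N1(lead t1 [-])
[4] propose(1,'p') → N1(lead t1 [p])
[5] deliver 1→2 → N2(foll t1 [p])
[6] deliver 2→1 → ∅
[7] timeout(1) → N1(cand t2 [p])
[8] deliver 1→2 → N2(foll t2 [p])
[9] deliver 2→1 → N1(lead t2 [p])
[10] timeout(0) → N0(cand t1 [-])

p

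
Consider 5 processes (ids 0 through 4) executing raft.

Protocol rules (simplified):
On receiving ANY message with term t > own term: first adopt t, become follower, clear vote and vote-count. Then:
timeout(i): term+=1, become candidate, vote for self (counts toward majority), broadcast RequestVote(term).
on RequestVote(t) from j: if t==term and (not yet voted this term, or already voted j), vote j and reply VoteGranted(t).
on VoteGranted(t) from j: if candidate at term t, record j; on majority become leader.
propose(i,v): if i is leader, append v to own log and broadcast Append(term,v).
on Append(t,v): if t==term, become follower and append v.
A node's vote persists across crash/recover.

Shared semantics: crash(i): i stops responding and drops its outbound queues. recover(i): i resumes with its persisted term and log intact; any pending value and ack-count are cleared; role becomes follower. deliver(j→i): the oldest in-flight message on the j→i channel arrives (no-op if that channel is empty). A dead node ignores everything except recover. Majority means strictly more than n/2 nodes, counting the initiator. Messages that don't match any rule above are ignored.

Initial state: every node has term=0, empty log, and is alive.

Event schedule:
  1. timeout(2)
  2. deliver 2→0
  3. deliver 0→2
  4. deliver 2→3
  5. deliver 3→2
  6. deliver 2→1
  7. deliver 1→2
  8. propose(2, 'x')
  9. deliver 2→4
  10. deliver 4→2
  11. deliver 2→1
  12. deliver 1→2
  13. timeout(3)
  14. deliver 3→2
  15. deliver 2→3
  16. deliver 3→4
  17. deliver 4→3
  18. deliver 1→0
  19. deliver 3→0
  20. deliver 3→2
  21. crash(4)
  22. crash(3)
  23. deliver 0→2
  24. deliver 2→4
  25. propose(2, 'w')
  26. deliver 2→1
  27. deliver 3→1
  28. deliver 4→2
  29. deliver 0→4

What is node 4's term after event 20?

step 1 timeout(2): 2={cand,t=1,log=-}
step 2 deliver 2→0: 0={foll,t=1,log=-}
step 3 deliver 0→2: —
step 4 deliver 2→3: 3={foll,t=1,log=-}
step 5 deliver 3→2: 2={lead,t=1,log=-}
step 6 deliver 2→1: 1={foll,t=1,log=-}
step 7 deliver 1→2: —
step 8 propose(2,'x'): 2={lead,t=1,log=x}
step 9 deliver 2→4: 4={foll,t=1,log=-}
step 10 deliver 4→2: —
step 11 deliver 2→1: 1={foll,t=1,log=x}
step 12 deliver 1→2: —
step 13 timeout(3): 3={cand,t=2,log=-}
step 14 deliver 3→2: 2={foll,t=2,log=x}
step 15 deliver 2→3: —
step 16 deliver 3→4: 4={foll,t=2,log=-}
step 17 deliver 4→3: —
step 18 deliver 1→0: —
step 19 deliver 3→0: 0={foll,t=2,log=-}
step 20 deliver 3→2: —

2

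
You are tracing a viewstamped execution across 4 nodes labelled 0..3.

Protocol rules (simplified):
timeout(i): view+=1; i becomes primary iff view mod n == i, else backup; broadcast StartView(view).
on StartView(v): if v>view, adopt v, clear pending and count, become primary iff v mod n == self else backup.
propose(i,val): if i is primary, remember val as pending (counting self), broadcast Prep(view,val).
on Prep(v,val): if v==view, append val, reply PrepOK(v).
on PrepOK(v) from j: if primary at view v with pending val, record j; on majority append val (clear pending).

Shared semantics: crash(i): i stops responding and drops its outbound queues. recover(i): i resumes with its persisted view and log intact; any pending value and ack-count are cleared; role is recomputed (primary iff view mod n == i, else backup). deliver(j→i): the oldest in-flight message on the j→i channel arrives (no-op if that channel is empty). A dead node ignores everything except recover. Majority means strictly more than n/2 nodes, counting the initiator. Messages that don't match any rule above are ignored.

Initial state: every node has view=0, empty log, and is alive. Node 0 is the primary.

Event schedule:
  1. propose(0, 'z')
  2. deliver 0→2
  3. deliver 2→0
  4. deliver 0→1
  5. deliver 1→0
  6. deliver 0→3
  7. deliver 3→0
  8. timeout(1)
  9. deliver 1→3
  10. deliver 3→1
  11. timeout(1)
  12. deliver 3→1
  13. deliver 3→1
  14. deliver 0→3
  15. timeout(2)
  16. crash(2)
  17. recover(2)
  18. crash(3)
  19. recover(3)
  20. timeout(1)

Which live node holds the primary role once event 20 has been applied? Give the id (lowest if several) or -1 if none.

0

1. propose(0,'z'):  nop
2. deliver 0→2:  <2:back v0 z>
3. deliver 2→0:  nop
4. deliver 0→1:  <1:back v0 z>
5. deliver 1→0:  <0:prim v0 z>
6. deliver 0→3:  <3:back v0 z>
7. deliver 3→0:  nop
8. timeout(1):  <1:prim v1 z>
9. deliver 1→3:  <3:back v1 z>
10. deliver 3→1:  nop
11. timeout(1):  <1:back v2 z>
12. deliver 3→1:  nop
13. deliver 3→1:  nop
14. deliver 0→3:  nop
15. timeout(2):  <2:back v1 z>
16. crash(2):  <2:✗back v1 z>
17. recover(2):  <2:back v1 z>
18. crash(3):  <3:✗back v1 z>
19. recover(3):  <3:back v1 z>
20. timeout(1):  <1:back v3 z>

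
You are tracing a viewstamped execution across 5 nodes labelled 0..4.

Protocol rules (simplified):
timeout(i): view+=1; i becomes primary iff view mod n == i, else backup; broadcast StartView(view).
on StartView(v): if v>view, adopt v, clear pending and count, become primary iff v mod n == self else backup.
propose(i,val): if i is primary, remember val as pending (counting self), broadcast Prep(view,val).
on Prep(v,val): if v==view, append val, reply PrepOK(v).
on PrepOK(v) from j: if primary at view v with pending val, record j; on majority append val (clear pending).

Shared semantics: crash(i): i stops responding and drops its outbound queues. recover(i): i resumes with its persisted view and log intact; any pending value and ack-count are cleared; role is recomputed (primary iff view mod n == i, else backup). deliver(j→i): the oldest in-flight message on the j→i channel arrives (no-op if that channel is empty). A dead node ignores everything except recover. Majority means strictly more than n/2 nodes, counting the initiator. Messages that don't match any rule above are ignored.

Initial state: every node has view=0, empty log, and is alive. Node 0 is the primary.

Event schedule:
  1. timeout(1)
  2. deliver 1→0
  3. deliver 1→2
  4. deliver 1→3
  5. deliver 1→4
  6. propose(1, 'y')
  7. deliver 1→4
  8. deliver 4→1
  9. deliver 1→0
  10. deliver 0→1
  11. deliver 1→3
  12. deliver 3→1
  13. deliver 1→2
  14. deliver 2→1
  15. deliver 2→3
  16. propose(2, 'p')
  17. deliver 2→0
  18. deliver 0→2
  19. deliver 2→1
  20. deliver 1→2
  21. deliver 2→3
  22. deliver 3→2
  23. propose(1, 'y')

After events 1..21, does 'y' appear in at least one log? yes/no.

after 1 — timeout(1): n1:prim/v1/[-]
after 2 — deliver 1→0: n0:back/v1/[-]
after 3 — deliver 1→2: n2:back/v1/[-]
after 4 — deliver 1→3: n3:back/v1/[-]
after 5 — deliver 1→4: n4:back/v1/[-]
after 6 — propose(1,'y'): ·
after 7 — deliver 1→4: n4:back/v1/[y]
after 8 — deliver 4→1: ·
after 9 — deliver 1→0: n0:back/v1/[y]
after 10 — deliver 0→1: n1:prim/v1/[y]
after 11 — deliver 1→3: n3:back/v1/[y]
after 12 — deliver 3→1: ·
after 13 — deliver 1→2: n2:back/v1/[y]
after 14 — deliver 2→1: ·
after 15 — deliver 2→3: ·
after 16 — propose(2,'p'): ·
after 17 — deliver 2→0: ·
after 18 — deliver 0→2: ·
after 19 — deliver 2→1: ·
after 20 — deliver 1→2: ·
after 21 — deliver 2→3: ·

yes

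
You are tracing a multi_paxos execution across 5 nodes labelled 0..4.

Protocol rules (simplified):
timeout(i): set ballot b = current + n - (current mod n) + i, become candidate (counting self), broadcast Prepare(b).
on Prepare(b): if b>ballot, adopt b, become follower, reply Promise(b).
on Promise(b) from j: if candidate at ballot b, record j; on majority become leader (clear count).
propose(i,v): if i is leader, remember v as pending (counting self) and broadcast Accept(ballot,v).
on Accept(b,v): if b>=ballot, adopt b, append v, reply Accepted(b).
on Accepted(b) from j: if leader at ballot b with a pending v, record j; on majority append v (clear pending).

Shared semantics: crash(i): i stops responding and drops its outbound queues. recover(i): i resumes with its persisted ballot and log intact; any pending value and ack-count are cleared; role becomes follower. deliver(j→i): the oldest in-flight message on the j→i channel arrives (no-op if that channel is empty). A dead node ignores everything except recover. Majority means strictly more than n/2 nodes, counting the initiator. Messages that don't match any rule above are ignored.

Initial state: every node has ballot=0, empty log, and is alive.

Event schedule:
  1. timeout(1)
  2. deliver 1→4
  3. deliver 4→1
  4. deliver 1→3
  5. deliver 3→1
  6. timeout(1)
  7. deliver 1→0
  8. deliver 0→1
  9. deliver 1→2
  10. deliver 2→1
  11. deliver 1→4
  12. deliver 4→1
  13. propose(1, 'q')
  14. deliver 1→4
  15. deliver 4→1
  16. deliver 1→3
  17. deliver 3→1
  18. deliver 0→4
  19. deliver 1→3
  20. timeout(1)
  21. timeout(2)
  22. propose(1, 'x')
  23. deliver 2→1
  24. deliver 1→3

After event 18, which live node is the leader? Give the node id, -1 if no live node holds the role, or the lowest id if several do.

1

after 1 — timeout(1): n1:cand/b6/[-]
after 2 — deliver 1→4: n4:foll/b6/[-]
after 3 — deliver 4→1: ·
after 4 — deliver 1→3: n3:foll/b6/[-]
after 5 — deliver 3→1: n1:lead/b6/[-]
after 6 — timeout(1): n1:cand/b11/[-]
after 7 — deliver 1→0: n0:foll/b6/[-]
after 8 — deliver 0→1: ·
after 9 — deliver 1→2: n2:foll/b6/[-]
after 10 — deliver 2→1: ·
after 11 — deliver 1→4: n4:foll/b11/[-]
after 12 — deliver 4→1: ·
after 13 — propose(1,'q'): ·
after 14 — deliver 1→4: ·
after 15 — deliver 4→1: ·
after 16 — deliver 1→3: n3:foll/b11/[-]
after 17 — deliver 3→1: n1:lead/b11/[-]
after 18 — deliver 0→4: ·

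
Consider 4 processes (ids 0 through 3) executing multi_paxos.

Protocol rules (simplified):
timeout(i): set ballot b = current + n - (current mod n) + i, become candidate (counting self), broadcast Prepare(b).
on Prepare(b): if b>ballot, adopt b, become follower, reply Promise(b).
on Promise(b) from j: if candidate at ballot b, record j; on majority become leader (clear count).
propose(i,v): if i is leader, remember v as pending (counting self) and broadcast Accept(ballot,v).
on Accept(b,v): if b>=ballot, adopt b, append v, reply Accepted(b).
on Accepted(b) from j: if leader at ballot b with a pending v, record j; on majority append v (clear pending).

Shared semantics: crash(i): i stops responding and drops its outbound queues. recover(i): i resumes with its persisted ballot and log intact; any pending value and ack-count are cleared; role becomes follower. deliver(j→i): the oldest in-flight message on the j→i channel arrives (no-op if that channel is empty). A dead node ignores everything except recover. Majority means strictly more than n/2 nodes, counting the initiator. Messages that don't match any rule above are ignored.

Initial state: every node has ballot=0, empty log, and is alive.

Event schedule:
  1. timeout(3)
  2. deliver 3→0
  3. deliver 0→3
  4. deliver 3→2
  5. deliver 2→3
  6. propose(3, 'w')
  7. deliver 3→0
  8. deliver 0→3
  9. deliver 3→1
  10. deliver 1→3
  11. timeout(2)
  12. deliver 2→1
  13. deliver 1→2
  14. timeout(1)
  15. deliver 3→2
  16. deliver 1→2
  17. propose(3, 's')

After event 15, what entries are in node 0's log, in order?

step 1 timeout(3): 3={cand,b=7,log=-}
step 2 deliver 3→0: 0={foll,b=7,log=-}
step 3 deliver 0→3: —
step 4 deliver 3→2: 2={foll,b=7,log=-}
step 5 deliver 2→3: 3={lead,b=7,log=-}
step 6 propose(3,'w'): —
step 7 deliver 3→0: 0={foll,b=7,log=w}
step 8 deliver 0→3: —
step 9 deliver 3→1: 1={foll,b=7,log=-}
step 10 deliver 1→3: —
step 11 timeout(2): 2={cand,b=10,log=-}
step 12 deliver 2→1: 1={foll,b=10,log=-}
step 13 deliver 1→2: —
step 14 timeout(1): 1={cand,b=13,log=-}
step 15 deliver 3→2: —

w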